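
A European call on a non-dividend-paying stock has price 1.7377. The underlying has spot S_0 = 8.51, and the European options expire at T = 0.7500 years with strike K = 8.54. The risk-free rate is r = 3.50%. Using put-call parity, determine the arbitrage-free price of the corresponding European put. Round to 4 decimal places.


Put-call parity: C - P = S_0 * exp(-qT) - K * exp(-rT).
S_0 * exp(-qT) = 8.5100 * 1.00000000 = 8.51000000
K * exp(-rT) = 8.5400 * 0.97409154 = 8.31874172
P = C - S*exp(-qT) + K*exp(-rT)
P = 1.7377 - 8.51000000 + 8.31874172 = 1.5464

Answer: Put price = 1.5464


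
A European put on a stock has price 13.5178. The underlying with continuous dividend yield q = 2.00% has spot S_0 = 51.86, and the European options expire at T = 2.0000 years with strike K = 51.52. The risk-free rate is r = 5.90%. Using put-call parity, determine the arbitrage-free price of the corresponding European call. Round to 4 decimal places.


Answer: Call price = 17.5587

Derivation:
Put-call parity: C - P = S_0 * exp(-qT) - K * exp(-rT).
S_0 * exp(-qT) = 51.8600 * 0.96078944 = 49.82654031
K * exp(-rT) = 51.5200 * 0.88869605 = 45.78562063
C = P + S*exp(-qT) - K*exp(-rT)
C = 13.5178 + 49.82654031 - 45.78562063 = 17.5587


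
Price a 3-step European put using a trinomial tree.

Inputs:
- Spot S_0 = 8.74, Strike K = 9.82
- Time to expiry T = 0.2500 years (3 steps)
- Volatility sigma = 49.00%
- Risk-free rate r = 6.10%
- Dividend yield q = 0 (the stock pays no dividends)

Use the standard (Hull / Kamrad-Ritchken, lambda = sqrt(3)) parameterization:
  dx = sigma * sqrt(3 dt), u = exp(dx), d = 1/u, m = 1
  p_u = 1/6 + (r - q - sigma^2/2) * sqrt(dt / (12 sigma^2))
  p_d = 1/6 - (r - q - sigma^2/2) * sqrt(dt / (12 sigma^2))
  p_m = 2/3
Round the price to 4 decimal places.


Answer: Price = V(0,0) = 1.4725

Derivation:
dt = T/N = 0.083333; dx = sigma*sqrt(3*dt) = 0.245000
u = exp(dx) = 1.277621; d = 1/u = 0.782705
p_u = 0.156624, p_m = 0.666667, p_d = 0.176709
Discount per step: exp(-r*dt) = 0.994930
Stock lattice S(k, j) with j the centered position index:
  k=0: S(0,+0) = 8.7400
  k=1: S(1,-1) = 6.8408; S(1,+0) = 8.7400; S(1,+1) = 11.1664
  k=2: S(2,-2) = 5.3544; S(2,-1) = 6.8408; S(2,+0) = 8.7400; S(2,+1) = 11.1664; S(2,+2) = 14.2664
  k=3: S(3,-3) = 4.1909; S(3,-2) = 5.3544; S(3,-1) = 6.8408; S(3,+0) = 8.7400; S(3,+1) = 11.1664; S(3,+2) = 14.2664; S(3,+3) = 18.2271
Terminal payoffs V(N, j) = max(K - S_T, 0):
  V(3,-3) = 5.629122; V(3,-2) = 4.465645; V(3,-1) = 2.979162; V(3,+0) = 1.080000; V(3,+1) = 0.000000; V(3,+2) = 0.000000; V(3,+3) = 0.000000
Backward induction: V(k, j) = exp(-r*dt) * [p_u * V(k+1, j+1) + p_m * V(k+1, j) + p_d * V(k+1, j-1)]
  V(2,-2) = exp(-r*dt) * [p_u*2.979162 + p_m*4.465645 + p_d*5.629122] = 4.415919
  V(2,-1) = exp(-r*dt) * [p_u*1.080000 + p_m*2.979162 + p_d*4.465645] = 2.929454
  V(2,+0) = exp(-r*dt) * [p_u*0.000000 + p_m*1.080000 + p_d*2.979162] = 1.240125
  V(2,+1) = exp(-r*dt) * [p_u*0.000000 + p_m*0.000000 + p_d*1.080000] = 0.189878
  V(2,+2) = exp(-r*dt) * [p_u*0.000000 + p_m*0.000000 + p_d*0.000000] = 0.000000
  V(1,-1) = exp(-r*dt) * [p_u*1.240125 + p_m*2.929454 + p_d*4.415919] = 2.912692
  V(1,+0) = exp(-r*dt) * [p_u*0.189878 + p_m*1.240125 + p_d*2.929454] = 1.367184
  V(1,+1) = exp(-r*dt) * [p_u*0.000000 + p_m*0.189878 + p_d*1.240125] = 0.343974
  V(0,+0) = exp(-r*dt) * [p_u*0.343974 + p_m*1.367184 + p_d*2.912692] = 1.472525


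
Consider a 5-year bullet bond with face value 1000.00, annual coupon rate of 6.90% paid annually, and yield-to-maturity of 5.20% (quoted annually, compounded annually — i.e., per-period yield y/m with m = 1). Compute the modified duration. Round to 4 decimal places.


Answer: Modified duration = 4.1999

Derivation:
Coupon per period c = face * coupon_rate / m = 69.000000
Periods per year m = 1; per-period yield y/m = 0.052000
Number of cashflows N = 5
Cashflows (t years, CF_t, discount factor 1/(1+y/m)^(m*t), PV):
  t = 1.0000: CF_t = 69.000000, DF = 0.950570, PV = 65.589354
  t = 2.0000: CF_t = 69.000000, DF = 0.903584, PV = 62.347294
  t = 3.0000: CF_t = 69.000000, DF = 0.858920, PV = 59.265489
  t = 4.0000: CF_t = 69.000000, DF = 0.816464, PV = 56.336016
  t = 5.0000: CF_t = 1069.000000, DF = 0.776106, PV = 829.657811
Price P = sum_t PV_t = 1073.195964
First compute Macaulay numerator sum_t t * PV_t:
  t * PV_t at t = 1.0000: 65.589354
  t * PV_t at t = 2.0000: 124.694589
  t * PV_t at t = 3.0000: 177.796467
  t * PV_t at t = 4.0000: 225.344064
  t * PV_t at t = 5.0000: 4148.289053
Macaulay duration D = 4741.713526 / 1073.195964 = 4.418311
Modified duration = D / (1 + y/m) = 4.418311 / (1 + 0.052000) = 4.199915


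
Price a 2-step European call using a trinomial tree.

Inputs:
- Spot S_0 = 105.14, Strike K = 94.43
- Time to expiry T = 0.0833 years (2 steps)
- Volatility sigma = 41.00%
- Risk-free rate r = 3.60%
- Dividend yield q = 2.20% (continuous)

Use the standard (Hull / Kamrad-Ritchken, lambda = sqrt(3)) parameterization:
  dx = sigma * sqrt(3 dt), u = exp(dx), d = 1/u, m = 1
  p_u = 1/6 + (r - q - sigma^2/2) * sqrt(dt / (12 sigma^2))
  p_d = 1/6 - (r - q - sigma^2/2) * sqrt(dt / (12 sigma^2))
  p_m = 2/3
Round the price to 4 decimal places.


Answer: Price = V(0,0) = 12.1061

Derivation:
dt = T/N = 0.041650; dx = sigma*sqrt(3*dt) = 0.144928
u = exp(dx) = 1.155956; d = 1/u = 0.865085
p_u = 0.156601, p_m = 0.666667, p_d = 0.176732
Discount per step: exp(-r*dt) = 0.998502
Stock lattice S(k, j) with j the centered position index:
  k=0: S(0,+0) = 105.1400
  k=1: S(1,-1) = 90.9550; S(1,+0) = 105.1400; S(1,+1) = 121.5372
  k=2: S(2,-2) = 78.6838; S(2,-1) = 90.9550; S(2,+0) = 105.1400; S(2,+1) = 121.5372; S(2,+2) = 140.4917
Terminal payoffs V(N, j) = max(S_T - K, 0):
  V(2,-2) = 0.000000; V(2,-1) = 0.000000; V(2,+0) = 10.710000; V(2,+1) = 27.107237; V(2,+2) = 46.061725
Backward induction: V(k, j) = exp(-r*dt) * [p_u * V(k+1, j+1) + p_m * V(k+1, j) + p_d * V(k+1, j-1)]
  V(1,-1) = exp(-r*dt) * [p_u*10.710000 + p_m*0.000000 + p_d*0.000000] = 1.674684
  V(1,+0) = exp(-r*dt) * [p_u*27.107237 + p_m*10.710000 + p_d*0.000000] = 11.367963
  V(1,+1) = exp(-r*dt) * [p_u*46.061725 + p_m*27.107237 + p_d*10.710000] = 27.136888
  V(0,+0) = exp(-r*dt) * [p_u*27.136888 + p_m*11.367963 + p_d*1.674684] = 12.106112


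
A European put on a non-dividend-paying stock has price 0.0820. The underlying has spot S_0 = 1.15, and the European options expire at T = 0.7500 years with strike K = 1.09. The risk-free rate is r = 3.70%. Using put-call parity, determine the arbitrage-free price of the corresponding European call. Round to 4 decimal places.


Put-call parity: C - P = S_0 * exp(-qT) - K * exp(-rT).
S_0 * exp(-qT) = 1.1500 * 1.00000000 = 1.15000000
K * exp(-rT) = 1.0900 * 0.97263149 = 1.06016833
C = P + S*exp(-qT) - K*exp(-rT)
C = 0.0820 + 1.15000000 - 1.06016833 = 0.1718

Answer: Call price = 0.1718


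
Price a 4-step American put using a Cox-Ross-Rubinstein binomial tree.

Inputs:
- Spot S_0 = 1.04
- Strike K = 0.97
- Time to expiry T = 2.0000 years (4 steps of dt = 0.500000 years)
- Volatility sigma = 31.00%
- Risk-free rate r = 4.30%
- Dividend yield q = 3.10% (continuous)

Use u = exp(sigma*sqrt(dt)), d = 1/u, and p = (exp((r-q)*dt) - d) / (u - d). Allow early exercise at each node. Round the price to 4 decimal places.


Answer: Price = V(0,0) = 0.1238

Derivation:
dt = T/N = 0.500000
u = exp(sigma*sqrt(dt)) = 1.245084; d = 1/u = 0.803159
p = (exp((r-q)*dt) - d) / (u - d) = 0.459035
Discount per step: exp(-r*dt) = 0.978729
Stock lattice S(k, i) with i counting down-moves:
  k=0: S(0,0) = 1.0400
  k=1: S(1,0) = 1.2949; S(1,1) = 0.8353
  k=2: S(2,0) = 1.6122; S(2,1) = 1.0400; S(2,2) = 0.6709
  k=3: S(3,0) = 2.0074; S(3,1) = 1.2949; S(3,2) = 0.8353; S(3,3) = 0.5388
  k=4: S(4,0) = 2.4994; S(4,1) = 1.6122; S(4,2) = 1.0400; S(4,3) = 0.6709; S(4,4) = 0.4328
Terminal payoffs V(N, i) = max(K - S_T, 0):
  V(4,0) = 0.000000; V(4,1) = 0.000000; V(4,2) = 0.000000; V(4,3) = 0.299134; V(4,4) = 0.537249
Backward induction: V(k, i) = exp(-r*dt) * [p * V(k+1, i) + (1-p) * V(k+1, i+1)]; then take max(V_cont, immediate exercise) for American.
  V(3,0) = exp(-r*dt) * [p*0.000000 + (1-p)*0.000000] = 0.000000; exercise = 0.000000; V(3,0) = max -> 0.000000
  V(3,1) = exp(-r*dt) * [p*0.000000 + (1-p)*0.000000] = 0.000000; exercise = 0.000000; V(3,1) = max -> 0.000000
  V(3,2) = exp(-r*dt) * [p*0.000000 + (1-p)*0.299134] = 0.158379; exercise = 0.134715; V(3,2) = max -> 0.158379
  V(3,3) = exp(-r*dt) * [p*0.299134 + (1-p)*0.537249] = 0.418843; exercise = 0.431188; V(3,3) = max -> 0.431188
  V(2,0) = exp(-r*dt) * [p*0.000000 + (1-p)*0.000000] = 0.000000; exercise = 0.000000; V(2,0) = max -> 0.000000
  V(2,1) = exp(-r*dt) * [p*0.000000 + (1-p)*0.158379] = 0.083855; exercise = 0.000000; V(2,1) = max -> 0.083855
  V(2,2) = exp(-r*dt) * [p*0.158379 + (1-p)*0.431188] = 0.299451; exercise = 0.299134; V(2,2) = max -> 0.299451
  V(1,0) = exp(-r*dt) * [p*0.000000 + (1-p)*0.083855] = 0.044398; exercise = 0.000000; V(1,0) = max -> 0.044398
  V(1,1) = exp(-r*dt) * [p*0.083855 + (1-p)*0.299451] = 0.196220; exercise = 0.134715; V(1,1) = max -> 0.196220
  V(0,0) = exp(-r*dt) * [p*0.044398 + (1-p)*0.196220] = 0.123837; exercise = 0.000000; V(0,0) = max -> 0.123837


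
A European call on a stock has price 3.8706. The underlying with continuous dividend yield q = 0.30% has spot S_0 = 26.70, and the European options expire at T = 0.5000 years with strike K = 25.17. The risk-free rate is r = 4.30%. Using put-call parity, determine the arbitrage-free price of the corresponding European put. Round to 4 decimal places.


Answer: Put price = 1.8452

Derivation:
Put-call parity: C - P = S_0 * exp(-qT) - K * exp(-rT).
S_0 * exp(-qT) = 26.7000 * 0.99850112 = 26.65998002
K * exp(-rT) = 25.1700 * 0.97872948 = 24.63462095
P = C - S*exp(-qT) + K*exp(-rT)
P = 3.8706 - 26.65998002 + 24.63462095 = 1.8452


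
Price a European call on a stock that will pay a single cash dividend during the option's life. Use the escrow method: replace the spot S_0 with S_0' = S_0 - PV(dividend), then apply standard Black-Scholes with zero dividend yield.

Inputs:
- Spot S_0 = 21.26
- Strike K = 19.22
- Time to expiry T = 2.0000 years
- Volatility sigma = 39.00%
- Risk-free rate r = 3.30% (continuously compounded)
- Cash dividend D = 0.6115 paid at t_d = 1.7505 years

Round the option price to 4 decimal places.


PV(D) = D * exp(-r * t_d) = 0.6115 * 0.94387032 = 0.57717670
S_0' = S_0 - PV(D) = 21.2600 - 0.57717670 = 20.68282330
d1 = (ln(S_0'/K) + (r + sigma^2/2)*T) / (sigma*sqrt(T)) = 0.52843025
d2 = d1 - sigma*sqrt(T) = -0.02311304
exp(-rT) = 0.93613086
N(d1) = 0.70139963; N(d2) = 0.49078005
C = S_0' * N(d1) - K * exp(-rT) * N(d2) = 20.68282330 * 0.70139963 - 19.2200 * 0.93613086 * 0.49078005 = 5.6766

Answer: Price = 5.6766


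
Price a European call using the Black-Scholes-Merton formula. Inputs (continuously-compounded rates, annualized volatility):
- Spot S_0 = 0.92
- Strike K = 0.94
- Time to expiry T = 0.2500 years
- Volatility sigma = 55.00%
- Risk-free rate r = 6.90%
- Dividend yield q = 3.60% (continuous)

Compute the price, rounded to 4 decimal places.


Answer: Price = 0.0944

Derivation:
d1 = (ln(S/K) + (r - q + 0.5*sigma^2) * T) / (sigma * sqrt(T)) = 0.08929562
d2 = d1 - sigma * sqrt(T) = -0.18570438
exp(-rT) = 0.98289793; exp(-qT) = 0.99104038
C = S_0 * exp(-qT) * N(d1) - K * exp(-rT) * N(d2)
N(d1) = 0.53557651; N(d2) = 0.42633830
C = 0.9200 * 0.99104038 * 0.53557651 - 0.9400 * 0.98289793 * 0.42633830 = 0.0944


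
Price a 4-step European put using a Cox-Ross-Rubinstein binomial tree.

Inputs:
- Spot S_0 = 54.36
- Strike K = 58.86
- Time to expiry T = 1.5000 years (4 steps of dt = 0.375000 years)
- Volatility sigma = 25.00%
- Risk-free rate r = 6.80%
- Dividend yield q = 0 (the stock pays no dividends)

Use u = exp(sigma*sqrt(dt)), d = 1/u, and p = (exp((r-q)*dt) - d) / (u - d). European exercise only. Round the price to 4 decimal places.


Answer: Price = V(0,0) = 6.1072

Derivation:
dt = T/N = 0.375000
u = exp(sigma*sqrt(dt)) = 1.165433; d = 1/u = 0.858050
p = (exp((r-q)*dt) - d) / (u - d) = 0.545826
Discount per step: exp(-r*dt) = 0.974822
Stock lattice S(k, i) with i counting down-moves:
  k=0: S(0,0) = 54.3600
  k=1: S(1,0) = 63.3530; S(1,1) = 46.6436
  k=2: S(2,0) = 73.8337; S(2,1) = 54.3600; S(2,2) = 40.0225
  k=3: S(3,0) = 86.0482; S(3,1) = 63.3530; S(3,2) = 46.6436; S(3,3) = 34.3413
  k=4: S(4,0) = 100.2835; S(4,1) = 73.8337; S(4,2) = 54.3600; S(4,3) = 40.0225; S(4,4) = 29.4666
Terminal payoffs V(N, i) = max(K - S_T, 0):
  V(4,0) = 0.000000; V(4,1) = 0.000000; V(4,2) = 4.500000; V(4,3) = 18.837477; V(4,4) = 29.393437
Backward induction: V(k, i) = exp(-r*dt) * [p * V(k+1, i) + (1-p) * V(k+1, i+1)].
  V(3,0) = exp(-r*dt) * [p*0.000000 + (1-p)*0.000000] = 0.000000
  V(3,1) = exp(-r*dt) * [p*0.000000 + (1-p)*4.500000] = 1.992324
  V(3,2) = exp(-r*dt) * [p*4.500000 + (1-p)*18.837477] = 10.734457
  V(3,3) = exp(-r*dt) * [p*18.837477 + (1-p)*29.393437] = 23.036726
  V(2,0) = exp(-r*dt) * [p*0.000000 + (1-p)*1.992324] = 0.882079
  V(2,1) = exp(-r*dt) * [p*1.992324 + (1-p)*10.734457] = 5.812643
  V(2,2) = exp(-r*dt) * [p*10.734457 + (1-p)*23.036726] = 15.910880
  V(1,0) = exp(-r*dt) * [p*0.882079 + (1-p)*5.812643] = 3.042822
  V(1,1) = exp(-r*dt) * [p*5.812643 + (1-p)*15.910880] = 10.137174
  V(0,0) = exp(-r*dt) * [p*3.042822 + (1-p)*10.137174] = 6.107155


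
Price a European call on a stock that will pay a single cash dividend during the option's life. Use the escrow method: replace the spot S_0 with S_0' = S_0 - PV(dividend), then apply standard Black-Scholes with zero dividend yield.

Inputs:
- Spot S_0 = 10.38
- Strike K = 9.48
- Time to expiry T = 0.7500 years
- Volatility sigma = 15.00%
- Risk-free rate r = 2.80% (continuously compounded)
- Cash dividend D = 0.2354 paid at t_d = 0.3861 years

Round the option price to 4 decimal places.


PV(D) = D * exp(-r * t_d) = 0.2354 * 0.98924743 = 0.23286884
S_0' = S_0 - PV(D) = 10.3800 - 0.23286884 = 10.14713116
d1 = (ln(S_0'/K) + (r + sigma^2/2)*T) / (sigma*sqrt(T)) = 0.75012584
d2 = d1 - sigma*sqrt(T) = 0.62022203
exp(-rT) = 0.97921896
N(d1) = 0.77341054; N(d2) = 0.73244419
C = S_0' * N(d1) - K * exp(-rT) * N(d2) = 10.14713116 * 0.77341054 - 9.4800 * 0.97921896 * 0.73244419 = 1.0486

Answer: Price = 1.0486


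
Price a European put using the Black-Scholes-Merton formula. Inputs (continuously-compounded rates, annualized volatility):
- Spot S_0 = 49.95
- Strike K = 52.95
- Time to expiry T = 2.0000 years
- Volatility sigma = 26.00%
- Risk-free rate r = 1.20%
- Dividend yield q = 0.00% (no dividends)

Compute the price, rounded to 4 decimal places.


d1 = (ln(S/K) + (r - q + 0.5*sigma^2) * T) / (sigma * sqrt(T)) = 0.09049453
d2 = d1 - sigma * sqrt(T) = -0.27720100
exp(-rT) = 0.97628571; exp(-qT) = 1.00000000
P = K * exp(-rT) * N(-d2) - S_0 * exp(-qT) * N(-d1)
N(-d1) = 0.46394712; N(-d2) = 0.60918711
P = 52.9500 * 0.97628571 * 0.60918711 - 49.9500 * 1.00000000 * 0.46394712 = 8.3174

Answer: Price = 8.3174


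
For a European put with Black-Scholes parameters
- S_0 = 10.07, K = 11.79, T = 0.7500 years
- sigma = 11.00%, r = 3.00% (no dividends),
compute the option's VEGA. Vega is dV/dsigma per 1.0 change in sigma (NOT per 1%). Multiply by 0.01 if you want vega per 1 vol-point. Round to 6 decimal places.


d1 = -1.3715061438; d2 = -1.4667689382
phi(d1) = 0.1557577934; exp(-qT) = 1.0000000000; exp(-rT) = 0.9777512372
Vega = S * exp(-qT) * phi(d1) * sqrt(T) = 10.0700 * 1.0000000000 * 0.1557577934 * 0.8660254038 = 1.358344

Answer: Vega = 1.358344


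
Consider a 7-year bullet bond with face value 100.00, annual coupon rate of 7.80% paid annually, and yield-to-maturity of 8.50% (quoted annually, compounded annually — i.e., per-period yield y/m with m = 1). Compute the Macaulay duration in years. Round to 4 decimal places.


Coupon per period c = face * coupon_rate / m = 7.800000
Periods per year m = 1; per-period yield y/m = 0.085000
Number of cashflows N = 7
Cashflows (t years, CF_t, discount factor 1/(1+y/m)^(m*t), PV):
  t = 1.0000: CF_t = 7.800000, DF = 0.921659, PV = 7.188940
  t = 2.0000: CF_t = 7.800000, DF = 0.849455, PV = 6.625751
  t = 3.0000: CF_t = 7.800000, DF = 0.782908, PV = 6.106683
  t = 4.0000: CF_t = 7.800000, DF = 0.721574, PV = 5.628279
  t = 5.0000: CF_t = 7.800000, DF = 0.665045, PV = 5.187354
  t = 6.0000: CF_t = 7.800000, DF = 0.612945, PV = 4.780972
  t = 7.0000: CF_t = 107.800000, DF = 0.564926, PV = 60.899061
Price P = sum_t PV_t = 96.417041
Macaulay numerator sum_t t * PV_t:
  t * PV_t at t = 1.0000: 7.188940
  t * PV_t at t = 2.0000: 13.251502
  t * PV_t at t = 3.0000: 18.320050
  t * PV_t at t = 4.0000: 22.513118
  t * PV_t at t = 5.0000: 25.936772
  t * PV_t at t = 6.0000: 28.685830
  t * PV_t at t = 7.0000: 426.293424
Macaulay duration D = (sum_t t * PV_t) / P = 542.189636 / 96.417041 = 5.623380

Answer: Macaulay duration = 5.6234 years


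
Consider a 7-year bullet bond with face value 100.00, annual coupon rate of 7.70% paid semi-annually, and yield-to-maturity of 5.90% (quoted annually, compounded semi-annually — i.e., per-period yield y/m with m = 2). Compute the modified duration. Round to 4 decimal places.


Answer: Modified duration = 5.4587

Derivation:
Coupon per period c = face * coupon_rate / m = 3.850000
Periods per year m = 2; per-period yield y/m = 0.029500
Number of cashflows N = 14
Cashflows (t years, CF_t, discount factor 1/(1+y/m)^(m*t), PV):
  t = 0.5000: CF_t = 3.850000, DF = 0.971345, PV = 3.739679
  t = 1.0000: CF_t = 3.850000, DF = 0.943512, PV = 3.632520
  t = 1.5000: CF_t = 3.850000, DF = 0.916476, PV = 3.528431
  t = 2.0000: CF_t = 3.850000, DF = 0.890214, PV = 3.427325
  t = 2.5000: CF_t = 3.850000, DF = 0.864706, PV = 3.329116
  t = 3.0000: CF_t = 3.850000, DF = 0.839928, PV = 3.233722
  t = 3.5000: CF_t = 3.850000, DF = 0.815860, PV = 3.141060
  t = 4.0000: CF_t = 3.850000, DF = 0.792482, PV = 3.051054
  t = 4.5000: CF_t = 3.850000, DF = 0.769773, PV = 2.963627
  t = 5.0000: CF_t = 3.850000, DF = 0.747716, PV = 2.878705
  t = 5.5000: CF_t = 3.850000, DF = 0.726290, PV = 2.796217
  t = 6.0000: CF_t = 3.850000, DF = 0.705479, PV = 2.716092
  t = 6.5000: CF_t = 3.850000, DF = 0.685263, PV = 2.638263
  t = 7.0000: CF_t = 103.850000, DF = 0.665627, PV = 69.125389
Price P = sum_t PV_t = 110.201203
First compute Macaulay numerator sum_t t * PV_t:
  t * PV_t at t = 0.5000: 1.869840
  t * PV_t at t = 1.0000: 3.632520
  t * PV_t at t = 1.5000: 5.292647
  t * PV_t at t = 2.0000: 6.854651
  t * PV_t at t = 2.5000: 8.322791
  t * PV_t at t = 3.0000: 9.701165
  t * PV_t at t = 3.5000: 10.993711
  t * PV_t at t = 4.0000: 12.204217
  t * PV_t at t = 4.5000: 13.336322
  t * PV_t at t = 5.0000: 14.393527
  t * PV_t at t = 5.5000: 15.379193
  t * PV_t at t = 6.0000: 16.296554
  t * PV_t at t = 6.5000: 17.148713
  t * PV_t at t = 7.0000: 483.877722
Macaulay duration D = 619.303572 / 110.201203 = 5.619753
Modified duration = D / (1 + y/m) = 5.619753 / (1 + 0.029500) = 5.458721


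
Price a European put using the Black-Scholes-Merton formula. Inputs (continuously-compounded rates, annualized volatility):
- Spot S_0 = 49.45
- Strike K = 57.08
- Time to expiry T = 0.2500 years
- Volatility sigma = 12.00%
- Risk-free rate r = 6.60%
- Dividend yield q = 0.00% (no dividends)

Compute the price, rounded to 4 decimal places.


Answer: Price = 6.7154

Derivation:
d1 = (ln(S/K) + (r - q + 0.5*sigma^2) * T) / (sigma * sqrt(T)) = -2.08652891
d2 = d1 - sigma * sqrt(T) = -2.14652891
exp(-rT) = 0.98363538; exp(-qT) = 1.00000000
P = K * exp(-rT) * N(-d2) - S_0 * exp(-qT) * N(-d1)
N(-d1) = 0.98153463; N(-d2) = 0.98408460
P = 57.0800 * 0.98363538 * 0.98408460 - 49.4500 * 1.00000000 * 0.98153463 = 6.7154


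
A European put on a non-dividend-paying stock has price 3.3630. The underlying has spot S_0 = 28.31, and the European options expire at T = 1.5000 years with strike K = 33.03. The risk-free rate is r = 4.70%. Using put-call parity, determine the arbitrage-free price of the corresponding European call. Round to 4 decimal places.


Put-call parity: C - P = S_0 * exp(-qT) - K * exp(-rT).
S_0 * exp(-qT) = 28.3100 * 1.00000000 = 28.31000000
K * exp(-rT) = 33.0300 * 0.93192774 = 30.78157324
C = P + S*exp(-qT) - K*exp(-rT)
C = 3.3630 + 28.31000000 - 30.78157324 = 0.8914

Answer: Call price = 0.8914


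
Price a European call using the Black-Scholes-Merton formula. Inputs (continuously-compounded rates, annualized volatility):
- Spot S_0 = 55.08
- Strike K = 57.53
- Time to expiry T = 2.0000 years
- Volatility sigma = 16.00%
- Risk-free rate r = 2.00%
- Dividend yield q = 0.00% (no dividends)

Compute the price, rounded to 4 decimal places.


Answer: Price = 4.8737

Derivation:
d1 = (ln(S/K) + (r - q + 0.5*sigma^2) * T) / (sigma * sqrt(T)) = 0.09758128
d2 = d1 - sigma * sqrt(T) = -0.12869289
exp(-rT) = 0.96078944; exp(-qT) = 1.00000000
C = S_0 * exp(-qT) * N(d1) - K * exp(-rT) * N(d2)
N(d1) = 0.53886760; N(d2) = 0.44880033
C = 55.0800 * 1.00000000 * 0.53886760 - 57.5300 * 0.96078944 * 0.44880033 = 4.8737


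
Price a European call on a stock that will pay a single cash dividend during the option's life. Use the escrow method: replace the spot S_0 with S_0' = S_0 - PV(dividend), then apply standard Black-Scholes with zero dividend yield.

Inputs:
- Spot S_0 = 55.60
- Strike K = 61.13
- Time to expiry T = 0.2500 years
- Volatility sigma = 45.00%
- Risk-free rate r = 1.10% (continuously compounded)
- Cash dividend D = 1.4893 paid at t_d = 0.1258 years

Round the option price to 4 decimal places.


PV(D) = D * exp(-r * t_d) = 1.4893 * 0.99861716 = 1.48724053
S_0' = S_0 - PV(D) = 55.6000 - 1.48724053 = 54.11275947
d1 = (ln(S_0'/K) + (r + sigma^2/2)*T) / (sigma*sqrt(T)) = -0.41720105
d2 = d1 - sigma*sqrt(T) = -0.64220105
exp(-rT) = 0.99725378
N(d1) = 0.33826568; N(d2) = 0.26037133
C = S_0' * N(d1) - K * exp(-rT) * N(d2) = 54.11275947 * 0.33826568 - 61.1300 * 0.99725378 * 0.26037133 = 2.4317

Answer: Price = 2.4317


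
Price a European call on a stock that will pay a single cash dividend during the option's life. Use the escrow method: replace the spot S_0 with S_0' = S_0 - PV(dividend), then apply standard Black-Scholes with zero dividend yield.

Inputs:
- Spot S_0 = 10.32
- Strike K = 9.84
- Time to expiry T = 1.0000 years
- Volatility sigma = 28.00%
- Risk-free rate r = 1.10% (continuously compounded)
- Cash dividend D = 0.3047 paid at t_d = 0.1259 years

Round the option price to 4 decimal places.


PV(D) = D * exp(-r * t_d) = 0.3047 * 0.99861606 = 0.30427831
S_0' = S_0 - PV(D) = 10.3200 - 0.30427831 = 10.01572169
d1 = (ln(S_0'/K) + (r + sigma^2/2)*T) / (sigma*sqrt(T)) = 0.24250113
d2 = d1 - sigma*sqrt(T) = -0.03749887
exp(-rT) = 0.98906028
N(d1) = 0.59580406; N(d2) = 0.48504362
C = S_0' * N(d1) - K * exp(-rT) * N(d2) = 10.01572169 * 0.59580406 - 9.8400 * 0.98906028 * 0.48504362 = 1.2468

Answer: Price = 1.2468


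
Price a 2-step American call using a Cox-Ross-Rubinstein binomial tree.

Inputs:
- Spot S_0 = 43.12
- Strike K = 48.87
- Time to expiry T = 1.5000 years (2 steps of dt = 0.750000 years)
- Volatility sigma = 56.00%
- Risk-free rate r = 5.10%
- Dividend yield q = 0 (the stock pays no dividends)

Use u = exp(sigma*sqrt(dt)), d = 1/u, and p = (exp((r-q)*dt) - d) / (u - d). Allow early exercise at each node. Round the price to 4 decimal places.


dt = T/N = 0.750000
u = exp(sigma*sqrt(dt)) = 1.624133; d = 1/u = 0.615713
p = (exp((r-q)*dt) - d) / (u - d) = 0.419744
Discount per step: exp(-r*dt) = 0.962472
Stock lattice S(k, i) with i counting down-moves:
  k=0: S(0,0) = 43.1200
  k=1: S(1,0) = 70.0326; S(1,1) = 26.5495
  k=2: S(2,0) = 113.7423; S(2,1) = 43.1200; S(2,2) = 16.3469
Terminal payoffs V(N, i) = max(S_T - K, 0):
  V(2,0) = 64.872302; V(2,1) = 0.000000; V(2,2) = 0.000000
Backward induction: V(k, i) = exp(-r*dt) * [p * V(k+1, i) + (1-p) * V(k+1, i+1)]; then take max(V_cont, immediate exercise) for American.
  V(1,0) = exp(-r*dt) * [p*64.872302 + (1-p)*0.000000] = 26.207864; exercise = 21.162621; V(1,0) = max -> 26.207864
  V(1,1) = exp(-r*dt) * [p*0.000000 + (1-p)*0.000000] = 0.000000; exercise = 0.000000; V(1,1) = max -> 0.000000
  V(0,0) = exp(-r*dt) * [p*26.207864 + (1-p)*0.000000] = 10.587757; exercise = 0.000000; V(0,0) = max -> 10.587757

Answer: Price = V(0,0) = 10.5878


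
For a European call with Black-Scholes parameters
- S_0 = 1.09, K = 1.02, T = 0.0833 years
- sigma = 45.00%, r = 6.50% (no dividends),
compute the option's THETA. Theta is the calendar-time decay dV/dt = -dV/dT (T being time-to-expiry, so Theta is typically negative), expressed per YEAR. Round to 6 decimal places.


Answer: Theta = -0.325434

Derivation:
d1 = 0.6176858334; d2 = 0.4878080062
phi(d1) = 0.3296557247; exp(-qT) = 1.0000000000; exp(-rT) = 0.9946001320
Theta = -S*exp(-qT)*phi(d1)*sigma/(2*sqrt(T)) - r*K*exp(-rT)*N(d2) + q*S*exp(-qT)*N(d1)
N(d1) = 0.7316087739; N(d2) = 0.6871570800; sqrt(T) = 0.2886173938
Term 1 = -1.0900 * 1.0000000000 * 0.3296557247 * 0.4500 / (2 * 0.2886173938) = -0.2801219477
Term 2 = -0.0650 * 1.0200 * 0.9946001320 * 0.6871570800 = -0.0453125044
Term 3 = 0 (no dividend yield, q = 0)
Theta = -0.2801219477 + (-0.0453125044) + (0.0000000000) = -0.325434


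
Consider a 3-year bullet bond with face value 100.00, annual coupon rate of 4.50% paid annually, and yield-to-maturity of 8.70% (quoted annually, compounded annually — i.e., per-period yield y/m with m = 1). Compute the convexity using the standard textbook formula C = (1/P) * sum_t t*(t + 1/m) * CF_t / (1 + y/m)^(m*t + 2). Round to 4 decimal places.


Coupon per period c = face * coupon_rate / m = 4.500000
Periods per year m = 1; per-period yield y/m = 0.087000
Number of cashflows N = 3
Cashflows (t years, CF_t, discount factor 1/(1+y/m)^(m*t), PV):
  t = 1.0000: CF_t = 4.500000, DF = 0.919963, PV = 4.139834
  t = 2.0000: CF_t = 4.500000, DF = 0.846332, PV = 3.808495
  t = 3.0000: CF_t = 104.500000, DF = 0.778595, PV = 81.363132
Price P = sum_t PV_t = 89.311462
Convexity numerator sum_t t*(t + 1/m) * CF_t / (1+y/m)^(m*t + 2):
  t = 1.0000: term = 7.007351
  t = 2.0000: term = 19.339515
  t = 3.0000: term = 826.322952
Convexity = (1/P) * sum = 852.669819 / 89.311462 = 9.547149

Answer: Convexity = 9.5471


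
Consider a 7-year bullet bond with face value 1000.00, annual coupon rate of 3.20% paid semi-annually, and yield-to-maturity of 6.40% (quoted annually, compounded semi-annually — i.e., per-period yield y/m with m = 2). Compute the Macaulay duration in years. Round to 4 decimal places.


Coupon per period c = face * coupon_rate / m = 16.000000
Periods per year m = 2; per-period yield y/m = 0.032000
Number of cashflows N = 14
Cashflows (t years, CF_t, discount factor 1/(1+y/m)^(m*t), PV):
  t = 0.5000: CF_t = 16.000000, DF = 0.968992, PV = 15.503876
  t = 1.0000: CF_t = 16.000000, DF = 0.938946, PV = 15.023136
  t = 1.5000: CF_t = 16.000000, DF = 0.909831, PV = 14.557302
  t = 2.0000: CF_t = 16.000000, DF = 0.881620, PV = 14.105913
  t = 2.5000: CF_t = 16.000000, DF = 0.854283, PV = 13.668520
  t = 3.0000: CF_t = 16.000000, DF = 0.827793, PV = 13.244690
  t = 3.5000: CF_t = 16.000000, DF = 0.802125, PV = 12.834002
  t = 4.0000: CF_t = 16.000000, DF = 0.777253, PV = 12.436048
  t = 4.5000: CF_t = 16.000000, DF = 0.753152, PV = 12.050435
  t = 5.0000: CF_t = 16.000000, DF = 0.729799, PV = 11.676778
  t = 5.5000: CF_t = 16.000000, DF = 0.707169, PV = 11.314707
  t = 6.0000: CF_t = 16.000000, DF = 0.685241, PV = 10.963863
  t = 6.5000: CF_t = 16.000000, DF = 0.663994, PV = 10.623899
  t = 7.0000: CF_t = 1016.000000, DF = 0.643405, PV = 653.699189
Price P = sum_t PV_t = 821.702357
Macaulay numerator sum_t t * PV_t:
  t * PV_t at t = 0.5000: 7.751938
  t * PV_t at t = 1.0000: 15.023136
  t * PV_t at t = 1.5000: 21.835953
  t * PV_t at t = 2.0000: 28.211826
  t * PV_t at t = 2.5000: 34.171300
  t * PV_t at t = 3.0000: 39.734070
  t * PV_t at t = 3.5000: 44.919007
  t * PV_t at t = 4.0000: 49.744194
  t * PV_t at t = 4.5000: 54.226955
  t * PV_t at t = 5.0000: 58.383888
  t * PV_t at t = 5.5000: 62.230889
  t * PV_t at t = 6.0000: 65.783180
  t * PV_t at t = 6.5000: 69.055341
  t * PV_t at t = 7.0000: 4575.894320
Macaulay duration D = (sum_t t * PV_t) / P = 5126.965996 / 821.702357 = 6.239444

Answer: Macaulay duration = 6.2394 years


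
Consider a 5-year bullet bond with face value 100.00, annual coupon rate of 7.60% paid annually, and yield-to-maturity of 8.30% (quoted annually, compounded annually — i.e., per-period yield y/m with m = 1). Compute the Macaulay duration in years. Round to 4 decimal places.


Coupon per period c = face * coupon_rate / m = 7.600000
Periods per year m = 1; per-period yield y/m = 0.083000
Number of cashflows N = 5
Cashflows (t years, CF_t, discount factor 1/(1+y/m)^(m*t), PV):
  t = 1.0000: CF_t = 7.600000, DF = 0.923361, PV = 7.017544
  t = 2.0000: CF_t = 7.600000, DF = 0.852596, PV = 6.479727
  t = 3.0000: CF_t = 7.600000, DF = 0.787254, PV = 5.983127
  t = 4.0000: CF_t = 7.600000, DF = 0.726919, PV = 5.524586
  t = 5.0000: CF_t = 107.600000, DF = 0.671209, PV = 72.222079
Price P = sum_t PV_t = 97.227063
Macaulay numerator sum_t t * PV_t:
  t * PV_t at t = 1.0000: 7.017544
  t * PV_t at t = 2.0000: 12.959453
  t * PV_t at t = 3.0000: 17.949381
  t * PV_t at t = 4.0000: 22.098345
  t * PV_t at t = 5.0000: 361.110397
Macaulay duration D = (sum_t t * PV_t) / P = 421.135120 / 97.227063 = 4.331460

Answer: Macaulay duration = 4.3315 years


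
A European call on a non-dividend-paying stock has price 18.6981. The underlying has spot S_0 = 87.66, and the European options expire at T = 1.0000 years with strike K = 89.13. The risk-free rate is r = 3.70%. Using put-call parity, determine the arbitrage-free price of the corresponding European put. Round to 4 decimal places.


Answer: Put price = 16.9306

Derivation:
Put-call parity: C - P = S_0 * exp(-qT) - K * exp(-rT).
S_0 * exp(-qT) = 87.6600 * 1.00000000 = 87.66000000
K * exp(-rT) = 89.1300 * 0.96367614 = 85.89245394
P = C - S*exp(-qT) + K*exp(-rT)
P = 18.6981 - 87.66000000 + 85.89245394 = 16.9306


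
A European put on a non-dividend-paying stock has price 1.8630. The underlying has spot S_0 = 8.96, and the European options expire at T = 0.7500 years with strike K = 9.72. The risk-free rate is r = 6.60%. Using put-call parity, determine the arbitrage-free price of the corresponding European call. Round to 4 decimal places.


Put-call parity: C - P = S_0 * exp(-qT) - K * exp(-rT).
S_0 * exp(-qT) = 8.9600 * 1.00000000 = 8.96000000
K * exp(-rT) = 9.7200 * 0.95170516 = 9.25057414
C = P + S*exp(-qT) - K*exp(-rT)
C = 1.8630 + 8.96000000 - 9.25057414 = 1.5724

Answer: Call price = 1.5724


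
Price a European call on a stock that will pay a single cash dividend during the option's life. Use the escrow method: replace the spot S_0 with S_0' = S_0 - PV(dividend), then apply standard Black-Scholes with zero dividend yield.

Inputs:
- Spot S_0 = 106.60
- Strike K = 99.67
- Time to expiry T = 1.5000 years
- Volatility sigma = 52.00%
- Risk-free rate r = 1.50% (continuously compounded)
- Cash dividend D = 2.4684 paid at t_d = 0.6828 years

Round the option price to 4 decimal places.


Answer: Price = 28.6702

Derivation:
PV(D) = D * exp(-r * t_d) = 2.4684 * 0.98981027 = 2.44324767
S_0' = S_0 - PV(D) = 106.6000 - 2.44324767 = 104.15675233
d1 = (ln(S_0'/K) + (r + sigma^2/2)*T) / (sigma*sqrt(T)) = 0.42290169
d2 = d1 - sigma*sqrt(T) = -0.21396565
exp(-rT) = 0.97775124
N(d1) = 0.66381650; N(d2) = 0.41528692
C = S_0' * N(d1) - K * exp(-rT) * N(d2) = 104.15675233 * 0.66381650 - 99.6700 * 0.97775124 * 0.41528692 = 28.6702


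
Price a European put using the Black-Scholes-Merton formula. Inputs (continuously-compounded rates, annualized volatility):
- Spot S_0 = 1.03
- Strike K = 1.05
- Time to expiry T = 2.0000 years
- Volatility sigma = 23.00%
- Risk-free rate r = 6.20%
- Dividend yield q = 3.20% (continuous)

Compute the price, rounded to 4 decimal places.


d1 = (ln(S/K) + (r - q + 0.5*sigma^2) * T) / (sigma * sqrt(T)) = 0.28797274
d2 = d1 - sigma * sqrt(T) = -0.03729638
exp(-rT) = 0.88337984; exp(-qT) = 0.93800500
P = K * exp(-rT) * N(-d2) - S_0 * exp(-qT) * N(-d1)
N(-d1) = 0.38668380; N(-d2) = 0.51487566
P = 1.0500 * 0.88337984 * 0.51487566 - 1.0300 * 0.93800500 * 0.38668380 = 0.1040

Answer: Price = 0.1040


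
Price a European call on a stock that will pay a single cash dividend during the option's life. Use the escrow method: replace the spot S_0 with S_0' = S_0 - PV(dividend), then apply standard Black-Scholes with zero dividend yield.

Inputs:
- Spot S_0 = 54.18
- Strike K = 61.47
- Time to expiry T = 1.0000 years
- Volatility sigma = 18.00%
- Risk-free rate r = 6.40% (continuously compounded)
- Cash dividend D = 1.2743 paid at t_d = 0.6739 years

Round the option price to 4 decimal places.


PV(D) = D * exp(-r * t_d) = 1.2743 * 0.95778725 = 1.22050830
S_0' = S_0 - PV(D) = 54.1800 - 1.22050830 = 52.95949170
d1 = (ln(S_0'/K) + (r + sigma^2/2)*T) / (sigma*sqrt(T)) = -0.38234409
d2 = d1 - sigma*sqrt(T) = -0.56234409
exp(-rT) = 0.93800500
N(d1) = 0.35110308; N(d2) = 0.28694080
C = S_0' * N(d1) - K * exp(-rT) * N(d2) = 52.95949170 * 0.35110308 - 61.4700 * 0.93800500 * 0.28694080 = 2.0495

Answer: Price = 2.0495


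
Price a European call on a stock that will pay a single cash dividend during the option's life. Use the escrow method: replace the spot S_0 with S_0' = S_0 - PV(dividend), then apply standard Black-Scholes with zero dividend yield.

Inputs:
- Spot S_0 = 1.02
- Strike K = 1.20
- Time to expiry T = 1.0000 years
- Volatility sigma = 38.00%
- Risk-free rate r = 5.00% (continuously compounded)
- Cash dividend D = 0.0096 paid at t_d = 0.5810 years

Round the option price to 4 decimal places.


PV(D) = D * exp(-r * t_d) = 0.0096 * 0.97136789 = 0.00932513
S_0' = S_0 - PV(D) = 1.0200 - 0.00932513 = 1.01067487
d1 = (ln(S_0'/K) + (r + sigma^2/2)*T) / (sigma*sqrt(T)) = -0.13027174
d2 = d1 - sigma*sqrt(T) = -0.51027174
exp(-rT) = 0.95122942
N(d1) = 0.44817572; N(d2) = 0.30493055
C = S_0' * N(d1) - K * exp(-rT) * N(d2) = 1.01067487 * 0.44817572 - 1.2000 * 0.95122942 * 0.30493055 = 0.1049

Answer: Price = 0.1049


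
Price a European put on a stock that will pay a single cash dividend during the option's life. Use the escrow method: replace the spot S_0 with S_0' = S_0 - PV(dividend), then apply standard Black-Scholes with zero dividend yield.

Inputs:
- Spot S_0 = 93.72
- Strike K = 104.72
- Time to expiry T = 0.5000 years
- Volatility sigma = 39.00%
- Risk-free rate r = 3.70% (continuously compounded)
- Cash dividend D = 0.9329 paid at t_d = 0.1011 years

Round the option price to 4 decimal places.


PV(D) = D * exp(-r * t_d) = 0.9329 * 0.99626629 = 0.92941682
S_0' = S_0 - PV(D) = 93.7200 - 0.92941682 = 92.79058318
d1 = (ln(S_0'/K) + (r + sigma^2/2)*T) / (sigma*sqrt(T)) = -0.23359893
d2 = d1 - sigma*sqrt(T) = -0.50937058
exp(-rT) = 0.98167007
N(-d1) = 0.59235182; N(-d2) = 0.69475375
P = K * exp(-rT) * N(-d2) - S_0' * N(-d1) = 104.7200 * 0.98167007 * 0.69475375 - 92.79058318 * 0.59235182 = 16.4564

Answer: Price = 16.4564


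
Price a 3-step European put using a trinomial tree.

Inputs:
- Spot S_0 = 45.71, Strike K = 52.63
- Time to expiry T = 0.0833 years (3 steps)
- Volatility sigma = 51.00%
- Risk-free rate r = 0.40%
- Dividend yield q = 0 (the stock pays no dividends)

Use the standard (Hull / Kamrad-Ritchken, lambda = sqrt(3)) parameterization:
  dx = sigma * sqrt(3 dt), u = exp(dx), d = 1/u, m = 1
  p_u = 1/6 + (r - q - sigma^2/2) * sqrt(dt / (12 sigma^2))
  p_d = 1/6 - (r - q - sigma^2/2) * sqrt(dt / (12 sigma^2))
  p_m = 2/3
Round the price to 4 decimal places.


Answer: Price = V(0,0) = 7.4617

Derivation:
dt = T/N = 0.027767; dx = sigma*sqrt(3*dt) = 0.147195
u = exp(dx) = 1.158580; d = 1/u = 0.863126
p_u = 0.154778, p_m = 0.666667, p_d = 0.178556
Discount per step: exp(-r*dt) = 0.999889
Stock lattice S(k, j) with j the centered position index:
  k=0: S(0,+0) = 45.7100
  k=1: S(1,-1) = 39.4535; S(1,+0) = 45.7100; S(1,+1) = 52.9587
  k=2: S(2,-2) = 34.0533; S(2,-1) = 39.4535; S(2,+0) = 45.7100; S(2,+1) = 52.9587; S(2,+2) = 61.3569
  k=3: S(3,-3) = 29.3923; S(3,-2) = 34.0533; S(3,-1) = 39.4535; S(3,+0) = 45.7100; S(3,+1) = 52.9587; S(3,+2) = 61.3569; S(3,+3) = 71.0868
Terminal payoffs V(N, j) = max(K - S_T, 0):
  V(3,-3) = 23.237708; V(3,-2) = 18.576686; V(3,-1) = 13.176521; V(3,+0) = 6.920000; V(3,+1) = 0.000000; V(3,+2) = 0.000000; V(3,+3) = 0.000000
Backward induction: V(k, j) = exp(-r*dt) * [p_u * V(k+1, j+1) + p_m * V(k+1, j) + p_d * V(k+1, j-1)]
  V(2,-2) = exp(-r*dt) * [p_u*13.176521 + p_m*18.576686 + p_d*23.237708] = 18.571050
  V(2,-1) = exp(-r*dt) * [p_u*6.920000 + p_m*13.176521 + p_d*18.576686] = 13.170918
  V(2,+0) = exp(-r*dt) * [p_u*0.000000 + p_m*6.920000 + p_d*13.176521] = 6.965302
  V(2,+1) = exp(-r*dt) * [p_u*0.000000 + p_m*0.000000 + p_d*6.920000] = 1.235468
  V(2,+2) = exp(-r*dt) * [p_u*0.000000 + p_m*0.000000 + p_d*0.000000] = 0.000000
  V(1,-1) = exp(-r*dt) * [p_u*6.965302 + p_m*13.170918 + p_d*18.571050] = 13.173188
  V(1,+0) = exp(-r*dt) * [p_u*1.235468 + p_m*6.965302 + p_d*13.170918] = 7.185701
  V(1,+1) = exp(-r*dt) * [p_u*0.000000 + p_m*1.235468 + p_d*6.965302] = 2.067109
  V(0,+0) = exp(-r*dt) * [p_u*2.067109 + p_m*7.185701 + p_d*13.173188] = 7.461728


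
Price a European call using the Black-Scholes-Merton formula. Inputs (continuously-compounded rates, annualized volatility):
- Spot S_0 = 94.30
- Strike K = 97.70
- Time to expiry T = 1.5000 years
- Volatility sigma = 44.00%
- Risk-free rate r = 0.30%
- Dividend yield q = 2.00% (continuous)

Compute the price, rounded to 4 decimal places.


Answer: Price = 17.2997

Derivation:
d1 = (ln(S/K) + (r - q + 0.5*sigma^2) * T) / (sigma * sqrt(T)) = 0.15639552
d2 = d1 - sigma * sqrt(T) = -0.38249222
exp(-rT) = 0.99551011; exp(-qT) = 0.97044553
C = S_0 * exp(-qT) * N(d1) - K * exp(-rT) * N(d2)
N(d1) = 0.56213937; N(d2) = 0.35104815
C = 94.3000 * 0.97044553 * 0.56213937 - 97.7000 * 0.99551011 * 0.35104815 = 17.2997


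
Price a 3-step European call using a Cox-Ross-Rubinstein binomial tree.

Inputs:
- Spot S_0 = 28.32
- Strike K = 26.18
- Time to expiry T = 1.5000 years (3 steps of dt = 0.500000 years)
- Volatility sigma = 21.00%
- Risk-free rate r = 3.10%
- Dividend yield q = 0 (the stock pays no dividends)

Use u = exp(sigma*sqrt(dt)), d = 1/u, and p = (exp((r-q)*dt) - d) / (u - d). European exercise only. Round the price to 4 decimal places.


dt = T/N = 0.500000
u = exp(sigma*sqrt(dt)) = 1.160084; d = 1/u = 0.862007
p = (exp((r-q)*dt) - d) / (u - d) = 0.515350
Discount per step: exp(-r*dt) = 0.984620
Stock lattice S(k, i) with i counting down-moves:
  k=0: S(0,0) = 28.3200
  k=1: S(1,0) = 32.8536; S(1,1) = 24.4120
  k=2: S(2,0) = 38.1129; S(2,1) = 28.3200; S(2,2) = 21.0433
  k=3: S(3,0) = 44.2142; S(3,1) = 32.8536; S(3,2) = 24.4120; S(3,3) = 18.1395
Terminal payoffs V(N, i) = max(S_T - K, 0):
  V(3,0) = 18.034180; V(3,1) = 6.673579; V(3,2) = 0.000000; V(3,3) = 0.000000
Backward induction: V(k, i) = exp(-r*dt) * [p * V(k+1, i) + (1-p) * V(k+1, i+1)].
  V(2,0) = exp(-r*dt) * [p*18.034180 + (1-p)*6.673579] = 12.335573
  V(2,1) = exp(-r*dt) * [p*6.673579 + (1-p)*0.000000] = 3.386332
  V(2,2) = exp(-r*dt) * [p*0.000000 + (1-p)*0.000000] = 0.000000
  V(1,0) = exp(-r*dt) * [p*12.335573 + (1-p)*3.386332] = 7.875305
  V(1,1) = exp(-r*dt) * [p*3.386332 + (1-p)*0.000000] = 1.718305
  V(0,0) = exp(-r*dt) * [p*7.875305 + (1-p)*1.718305] = 4.816083

Answer: Price = V(0,0) = 4.8161


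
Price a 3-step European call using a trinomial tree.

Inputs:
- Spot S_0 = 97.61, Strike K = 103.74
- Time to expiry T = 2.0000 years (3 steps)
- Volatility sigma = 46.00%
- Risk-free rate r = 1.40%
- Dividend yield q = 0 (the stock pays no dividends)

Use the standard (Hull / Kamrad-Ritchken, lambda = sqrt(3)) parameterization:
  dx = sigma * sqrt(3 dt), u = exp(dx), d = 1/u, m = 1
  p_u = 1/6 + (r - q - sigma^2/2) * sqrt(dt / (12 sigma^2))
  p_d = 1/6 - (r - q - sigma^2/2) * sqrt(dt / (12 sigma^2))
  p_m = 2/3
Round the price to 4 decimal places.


dt = T/N = 0.666667; dx = sigma*sqrt(3*dt) = 0.650538
u = exp(dx) = 1.916572; d = 1/u = 0.521765
p_u = 0.119629, p_m = 0.666667, p_d = 0.213705
Discount per step: exp(-r*dt) = 0.990710
Stock lattice S(k, j) with j the centered position index:
  k=0: S(0,+0) = 97.6100
  k=1: S(1,-1) = 50.9295; S(1,+0) = 97.6100; S(1,+1) = 187.0766
  k=2: S(2,-2) = 26.5732; S(2,-1) = 50.9295; S(2,+0) = 97.6100; S(2,+1) = 187.0766; S(2,+2) = 358.5458
  k=3: S(3,-3) = 13.8650; S(3,-2) = 26.5732; S(3,-1) = 50.9295; S(3,+0) = 97.6100; S(3,+1) = 187.0766; S(3,+2) = 358.5458; S(3,+3) = 687.1789
Terminal payoffs V(N, j) = max(S_T - K, 0):
  V(3,-3) = 0.000000; V(3,-2) = 0.000000; V(3,-1) = 0.000000; V(3,+0) = 0.000000; V(3,+1) = 83.336605; V(3,+2) = 254.805807; V(3,+3) = 583.438898
Backward induction: V(k, j) = exp(-r*dt) * [p_u * V(k+1, j+1) + p_m * V(k+1, j) + p_d * V(k+1, j-1)]
  V(2,-2) = exp(-r*dt) * [p_u*0.000000 + p_m*0.000000 + p_d*0.000000] = 0.000000
  V(2,-1) = exp(-r*dt) * [p_u*0.000000 + p_m*0.000000 + p_d*0.000000] = 0.000000
  V(2,+0) = exp(-r*dt) * [p_u*83.336605 + p_m*0.000000 + p_d*0.000000] = 9.876834
  V(2,+1) = exp(-r*dt) * [p_u*254.805807 + p_m*83.336605 + p_d*0.000000] = 85.240520
  V(2,+2) = exp(-r*dt) * [p_u*583.438898 + p_m*254.805807 + p_d*83.336605] = 255.084061
  V(1,-1) = exp(-r*dt) * [p_u*9.876834 + p_m*0.000000 + p_d*0.000000] = 1.170576
  V(1,+0) = exp(-r*dt) * [p_u*85.240520 + p_m*9.876834 + p_d*0.000000] = 16.625867
  V(1,+1) = exp(-r*dt) * [p_u*255.084061 + p_m*85.240520 + p_d*9.876834] = 88.622100
  V(0,+0) = exp(-r*dt) * [p_u*88.622100 + p_m*16.625867 + p_d*1.170576] = 21.732033

Answer: Price = V(0,0) = 21.7320
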